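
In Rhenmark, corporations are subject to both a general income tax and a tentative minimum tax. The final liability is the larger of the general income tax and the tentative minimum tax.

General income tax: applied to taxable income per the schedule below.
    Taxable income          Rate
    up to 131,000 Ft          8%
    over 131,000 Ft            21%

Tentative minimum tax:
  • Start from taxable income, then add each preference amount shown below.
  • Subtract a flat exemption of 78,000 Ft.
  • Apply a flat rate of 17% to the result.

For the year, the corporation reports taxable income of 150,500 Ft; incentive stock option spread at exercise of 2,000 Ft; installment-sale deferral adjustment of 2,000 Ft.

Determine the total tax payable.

Tentative minimum tax:
  Adjusted income: 150,500 Ft + 2,000 Ft + 2,000 Ft = 154,500 Ft
  Less exemption 78,000 Ft → base 76,500 Ft
  76,500 Ft × 17% = 13,005 Ft

General income tax:
  131,000 Ft × 8% = 10,480 Ft
  19,500 Ft × 21% = 4,095 Ft
  → 14,575 Ft

14,575 Ft > 13,005 Ft, so the general income tax governs.

14,575 Ft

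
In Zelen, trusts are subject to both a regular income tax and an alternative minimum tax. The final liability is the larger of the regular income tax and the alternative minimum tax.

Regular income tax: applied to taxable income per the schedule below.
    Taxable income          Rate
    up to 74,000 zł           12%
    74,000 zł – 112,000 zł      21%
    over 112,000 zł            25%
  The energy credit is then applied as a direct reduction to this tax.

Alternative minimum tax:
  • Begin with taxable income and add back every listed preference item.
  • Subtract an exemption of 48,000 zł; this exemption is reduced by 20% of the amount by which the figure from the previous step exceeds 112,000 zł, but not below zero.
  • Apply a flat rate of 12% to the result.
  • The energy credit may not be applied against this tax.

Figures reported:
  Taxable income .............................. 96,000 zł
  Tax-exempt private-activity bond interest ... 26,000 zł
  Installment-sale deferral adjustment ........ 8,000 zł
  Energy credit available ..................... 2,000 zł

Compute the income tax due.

11,500 zł

Regular income tax:
  74,000 zł × 12% = 8,880 zł
  22,000 zł × 21% = 4,620 zł
  → 13,500 zł
  Less energy credit 2,000 zł → 11,500 zł

Alternative minimum tax:
  Adjusted income: 96,000 zł + 26,000 zł + 8,000 zł = 130,000 zł
  Exemption: 48,000 zł − 20% × (130,000 zł − 112,000 zł) = 48,000 zł − 3,600 zł = 44,400 zł
  Base: 130,000 zł − 44,400 zł = 85,600 zł
  85,600 zł × 12% = 10,272 zł

11,500 zł > 10,272 zł, so the regular income tax governs.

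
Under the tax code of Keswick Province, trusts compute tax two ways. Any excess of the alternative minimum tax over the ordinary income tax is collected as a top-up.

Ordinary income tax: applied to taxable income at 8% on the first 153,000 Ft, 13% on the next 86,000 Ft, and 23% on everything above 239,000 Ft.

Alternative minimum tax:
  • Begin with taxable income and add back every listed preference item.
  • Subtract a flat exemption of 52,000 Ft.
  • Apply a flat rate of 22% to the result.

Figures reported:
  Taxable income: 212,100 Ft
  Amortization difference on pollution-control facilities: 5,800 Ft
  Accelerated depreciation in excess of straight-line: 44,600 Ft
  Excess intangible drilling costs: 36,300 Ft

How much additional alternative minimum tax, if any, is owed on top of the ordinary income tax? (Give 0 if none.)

34,373 Ft

Alternative minimum tax:
  Adjusted income: 212,100 Ft + 5,800 Ft + 44,600 Ft + 36,300 Ft = 298,800 Ft
  Less exemption 52,000 Ft → base 246,800 Ft
  246,800 Ft × 22% = 54,296 Ft

Ordinary income tax:
  153,000 Ft × 8% = 12,240 Ft
  59,100 Ft × 13% = 7,683 Ft
  → 19,923 Ft

Excess of alternative minimum tax over ordinary income tax: 54,296 Ft − 19,923 Ft = 34,373 Ft.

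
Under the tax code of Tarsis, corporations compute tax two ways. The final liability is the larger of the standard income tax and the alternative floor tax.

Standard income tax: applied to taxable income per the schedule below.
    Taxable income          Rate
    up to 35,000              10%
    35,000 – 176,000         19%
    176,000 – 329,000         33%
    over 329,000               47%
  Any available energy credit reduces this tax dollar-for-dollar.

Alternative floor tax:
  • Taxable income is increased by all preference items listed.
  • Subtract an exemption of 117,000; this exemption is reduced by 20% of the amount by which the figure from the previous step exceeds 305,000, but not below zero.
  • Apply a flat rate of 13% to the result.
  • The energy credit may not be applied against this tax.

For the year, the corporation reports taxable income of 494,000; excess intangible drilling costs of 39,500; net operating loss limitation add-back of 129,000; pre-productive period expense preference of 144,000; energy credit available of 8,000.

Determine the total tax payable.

150,330

Standard income tax:
  35,000 × 10% = 3,500
  141,000 × 19% = 26,790
  153,000 × 33% = 50,490
  165,000 × 47% = 77,550
  → 158,330
  Less energy credit 8,000 → 150,330

Alternative floor tax:
  Adjusted income: 494,000 + 39,500 + 129,000 + 144,000 = 806,500
  Exemption: 117,000 − 20% × (806,500 − 305,000) = 117,000 − 100,300 = 16,700
  Base: 806,500 − 16,700 = 789,800
  789,800 × 13% = 102,674

150,330 > 102,674, so the standard income tax governs.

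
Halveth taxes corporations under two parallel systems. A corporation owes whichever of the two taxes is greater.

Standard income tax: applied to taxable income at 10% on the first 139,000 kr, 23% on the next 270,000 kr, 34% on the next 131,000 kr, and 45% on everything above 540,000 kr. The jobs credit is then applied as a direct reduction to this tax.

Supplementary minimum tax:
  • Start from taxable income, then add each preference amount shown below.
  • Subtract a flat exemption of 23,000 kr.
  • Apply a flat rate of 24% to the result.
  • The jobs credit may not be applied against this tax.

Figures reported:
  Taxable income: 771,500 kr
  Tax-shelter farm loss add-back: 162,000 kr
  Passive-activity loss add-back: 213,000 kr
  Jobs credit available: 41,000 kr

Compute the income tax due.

269,640 kr

Supplementary minimum tax:
  Adjusted income: 771,500 kr + 162,000 kr + 213,000 kr = 1,146,500 kr
  Less exemption 23,000 kr → base 1,123,500 kr
  1,123,500 kr × 24% = 269,640 kr

Standard income tax:
  139,000 kr × 10% = 13,900 kr
  270,000 kr × 23% = 62,100 kr
  131,000 kr × 34% = 44,540 kr
  231,500 kr × 45% = 104,175 kr
  → 224,715 kr
  Less jobs credit 41,000 kr → 183,715 kr

269,640 kr > 183,715 kr, so the supplementary minimum tax is the binding amount.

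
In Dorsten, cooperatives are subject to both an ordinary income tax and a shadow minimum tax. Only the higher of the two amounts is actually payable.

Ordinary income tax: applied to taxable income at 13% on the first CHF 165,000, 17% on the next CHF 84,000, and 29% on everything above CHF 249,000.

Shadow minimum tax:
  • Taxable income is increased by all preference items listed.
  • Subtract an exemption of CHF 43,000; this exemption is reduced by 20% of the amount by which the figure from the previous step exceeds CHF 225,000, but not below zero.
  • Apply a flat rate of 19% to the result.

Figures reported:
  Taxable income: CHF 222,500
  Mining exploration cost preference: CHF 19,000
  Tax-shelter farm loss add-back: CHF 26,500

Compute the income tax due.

Ordinary income tax:
  CHF 165,000 × 13% = CHF 21,450
  CHF 57,500 × 17% = CHF 9,775
  → CHF 31,225

Shadow minimum tax:
  Adjusted income: CHF 222,500 + CHF 19,000 + CHF 26,500 = CHF 268,000
  Exemption: CHF 43,000 − 20% × (CHF 268,000 − CHF 225,000) = CHF 43,000 − CHF 8,600 = CHF 34,400
  Base: CHF 268,000 − CHF 34,400 = CHF 233,600
  CHF 233,600 × 19% = CHF 44,384

CHF 44,384 > CHF 31,225, so the shadow minimum tax is the binding amount.

CHF 44,384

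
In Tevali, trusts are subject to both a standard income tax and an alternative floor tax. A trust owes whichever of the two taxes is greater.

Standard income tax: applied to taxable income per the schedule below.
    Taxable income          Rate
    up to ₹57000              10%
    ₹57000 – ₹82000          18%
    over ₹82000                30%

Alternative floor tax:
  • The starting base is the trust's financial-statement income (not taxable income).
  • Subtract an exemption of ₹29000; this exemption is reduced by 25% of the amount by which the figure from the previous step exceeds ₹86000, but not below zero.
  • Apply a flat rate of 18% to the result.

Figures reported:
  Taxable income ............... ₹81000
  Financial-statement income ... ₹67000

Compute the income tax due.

Alternative floor tax:
  Base (financial-statement income): ₹67000
  Exemption: ₹67000 ≤ ₹86000, so full ₹29000 applies
  Base: ₹67000 − ₹29000 = ₹38000
  ₹38000 × 18% = ₹6840

Standard income tax:
  ₹57000 × 10% = ₹5700
  ₹24000 × 18% = ₹4320
  → ₹10020

₹10020 > ₹6840, so the standard income tax governs.

₹10020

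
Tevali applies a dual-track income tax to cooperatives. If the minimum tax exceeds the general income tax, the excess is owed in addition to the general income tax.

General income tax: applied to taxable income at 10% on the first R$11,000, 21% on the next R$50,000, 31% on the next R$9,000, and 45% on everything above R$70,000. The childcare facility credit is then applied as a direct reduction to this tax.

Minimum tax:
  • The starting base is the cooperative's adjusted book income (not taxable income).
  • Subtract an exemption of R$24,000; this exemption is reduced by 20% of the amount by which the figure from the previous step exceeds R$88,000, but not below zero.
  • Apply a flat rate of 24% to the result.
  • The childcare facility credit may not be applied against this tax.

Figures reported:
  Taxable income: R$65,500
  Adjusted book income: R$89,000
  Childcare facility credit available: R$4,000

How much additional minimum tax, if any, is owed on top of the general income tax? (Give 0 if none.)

General income tax:
  R$11,000 × 10% = R$1,100
  R$50,000 × 21% = R$10,500
  R$4,500 × 31% = R$1,395
  → R$12,995
  Less childcare facility credit R$4,000 → R$8,995

Minimum tax:
  Base (adjusted book income): R$89,000
  Exemption: R$24,000 − 20% × (R$89,000 − R$88,000) = R$24,000 − R$200 = R$23,800
  Base: R$89,000 − R$23,800 = R$65,200
  R$65,200 × 24% = R$15,648

Excess of minimum tax over general income tax: R$15,648 − R$8,995 = R$6,653.

R$6,653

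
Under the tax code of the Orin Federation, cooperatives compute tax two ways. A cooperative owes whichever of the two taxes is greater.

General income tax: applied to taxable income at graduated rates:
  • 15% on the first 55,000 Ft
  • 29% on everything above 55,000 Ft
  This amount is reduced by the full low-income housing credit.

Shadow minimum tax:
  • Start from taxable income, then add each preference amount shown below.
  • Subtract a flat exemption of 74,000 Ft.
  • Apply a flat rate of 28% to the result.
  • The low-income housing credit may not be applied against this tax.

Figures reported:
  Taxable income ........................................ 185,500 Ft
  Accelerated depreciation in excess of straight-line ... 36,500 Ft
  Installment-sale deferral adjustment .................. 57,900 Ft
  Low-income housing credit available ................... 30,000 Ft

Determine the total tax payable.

57,652 Ft

General income tax:
  55,000 Ft × 15% = 8,250 Ft
  130,500 Ft × 29% = 37,845 Ft
  → 46,095 Ft
  Less low-income housing credit 30,000 Ft → 16,095 Ft

Shadow minimum tax:
  Adjusted income: 185,500 Ft + 36,500 Ft + 57,900 Ft = 279,900 Ft
  Less exemption 74,000 Ft → base 205,900 Ft
  205,900 Ft × 28% = 57,652 Ft

57,652 Ft > 16,095 Ft, so the shadow minimum tax is the binding amount.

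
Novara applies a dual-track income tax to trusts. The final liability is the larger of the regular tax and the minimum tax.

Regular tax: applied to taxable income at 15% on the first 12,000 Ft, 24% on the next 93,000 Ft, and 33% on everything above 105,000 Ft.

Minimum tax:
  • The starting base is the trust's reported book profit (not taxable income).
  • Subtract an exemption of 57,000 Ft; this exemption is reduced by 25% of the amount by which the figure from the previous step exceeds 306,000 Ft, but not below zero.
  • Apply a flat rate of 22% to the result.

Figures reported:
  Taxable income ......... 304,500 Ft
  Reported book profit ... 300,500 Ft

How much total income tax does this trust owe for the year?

Regular tax:
  12,000 Ft × 15% = 1,800 Ft
  93,000 Ft × 24% = 22,320 Ft
  199,500 Ft × 33% = 65,835 Ft
  → 89,955 Ft

Minimum tax:
  Base (reported book profit): 300,500 Ft
  Exemption: 300,500 Ft ≤ 306,000 Ft, so full 57,000 Ft applies
  Base: 300,500 Ft − 57,000 Ft = 243,500 Ft
  243,500 Ft × 22% = 53,570 Ft

89,955 Ft > 53,570 Ft, so the regular tax governs.

89,955 Ft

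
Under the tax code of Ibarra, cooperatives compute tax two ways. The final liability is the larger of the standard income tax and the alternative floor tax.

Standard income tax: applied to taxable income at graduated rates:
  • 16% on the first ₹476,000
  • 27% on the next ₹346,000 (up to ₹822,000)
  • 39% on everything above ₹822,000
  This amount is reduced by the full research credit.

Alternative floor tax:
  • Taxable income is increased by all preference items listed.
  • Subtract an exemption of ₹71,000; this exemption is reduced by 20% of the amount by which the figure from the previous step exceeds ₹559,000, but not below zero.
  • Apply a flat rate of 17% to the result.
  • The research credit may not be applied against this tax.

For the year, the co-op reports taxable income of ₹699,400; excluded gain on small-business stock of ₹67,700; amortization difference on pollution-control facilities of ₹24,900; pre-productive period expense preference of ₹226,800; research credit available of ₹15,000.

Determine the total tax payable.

₹173,196

Standard income tax:
  ₹476,000 × 16% = ₹76,160
  ₹223,400 × 27% = ₹60,318
  → ₹136,478
  Less research credit ₹15,000 → ₹121,478

Alternative floor tax:
  Adjusted income: ₹699,400 + ₹67,700 + ₹24,900 + ₹226,800 = ₹1,018,800
  Exemption: 20% × (₹1,018,800 − ₹559,000) = ₹91,960 ≥ ₹71,000, so the exemption is fully phased out
  Base: ₹1,018,800 − ₹0 = ₹1,018,800
  ₹1,018,800 × 17% = ₹173,196

₹173,196 > ₹121,478, so the alternative floor tax is the binding amount.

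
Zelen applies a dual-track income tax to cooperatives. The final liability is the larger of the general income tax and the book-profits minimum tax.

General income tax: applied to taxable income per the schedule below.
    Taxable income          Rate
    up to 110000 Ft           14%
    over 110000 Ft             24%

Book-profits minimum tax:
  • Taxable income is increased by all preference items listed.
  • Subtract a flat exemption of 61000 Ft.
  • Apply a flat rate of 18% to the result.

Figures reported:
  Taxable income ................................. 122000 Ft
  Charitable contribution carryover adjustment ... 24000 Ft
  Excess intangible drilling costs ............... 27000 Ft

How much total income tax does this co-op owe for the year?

20160 Ft

Book-profits minimum tax:
  Adjusted income: 122000 Ft + 24000 Ft + 27000 Ft = 173000 Ft
  Less exemption 61000 Ft → base 112000 Ft
  112000 Ft × 18% = 20160 Ft

General income tax:
  110000 Ft × 14% = 15400 Ft
  12000 Ft × 24% = 2880 Ft
  → 18280 Ft

20160 Ft > 18280 Ft, so the book-profits minimum tax is the binding amount.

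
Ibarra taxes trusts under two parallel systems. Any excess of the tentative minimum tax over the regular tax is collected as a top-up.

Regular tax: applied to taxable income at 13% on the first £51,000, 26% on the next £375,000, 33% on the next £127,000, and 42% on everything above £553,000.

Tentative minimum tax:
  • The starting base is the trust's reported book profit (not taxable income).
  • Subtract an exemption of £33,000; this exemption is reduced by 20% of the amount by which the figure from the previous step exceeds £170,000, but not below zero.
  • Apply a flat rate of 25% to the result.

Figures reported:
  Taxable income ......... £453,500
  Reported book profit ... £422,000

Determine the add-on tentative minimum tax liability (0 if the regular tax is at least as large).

£0

Regular tax:
  £51,000 × 13% = £6,630
  £375,000 × 26% = £97,500
  £27,500 × 33% = £9,075
  → £113,205

Tentative minimum tax:
  Base (reported book profit): £422,000
  Exemption: 20% × (£422,000 − £170,000) = £50,400 ≥ £33,000, so the exemption is fully phased out
  Base: £422,000 − £0 = £422,000
  £422,000 × 25% = £105,500

£105,500 ≤ £113,205, so no add-on is due.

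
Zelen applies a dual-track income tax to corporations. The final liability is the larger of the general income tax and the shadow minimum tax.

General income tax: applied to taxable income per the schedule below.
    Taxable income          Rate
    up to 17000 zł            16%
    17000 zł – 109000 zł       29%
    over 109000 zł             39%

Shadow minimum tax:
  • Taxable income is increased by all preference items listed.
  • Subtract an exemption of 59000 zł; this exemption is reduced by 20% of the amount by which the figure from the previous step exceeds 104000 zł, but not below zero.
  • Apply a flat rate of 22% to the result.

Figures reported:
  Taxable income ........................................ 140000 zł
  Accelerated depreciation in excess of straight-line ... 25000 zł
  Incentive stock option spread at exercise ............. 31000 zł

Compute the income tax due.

41490 zł

General income tax:
  17000 zł × 16% = 2720 zł
  92000 zł × 29% = 26680 zł
  31000 zł × 39% = 12090 zł
  → 41490 zł

Shadow minimum tax:
  Adjusted income: 140000 zł + 25000 zł + 31000 zł = 196000 zł
  Exemption: 59000 zł − 20% × (196000 zł − 104000 zł) = 59000 zł − 18400 zł = 40600 zł
  Base: 196000 zł − 40600 zł = 155400 zł
  155400 zł × 22% = 34188 zł

41490 zł > 34188 zł, so the general income tax governs.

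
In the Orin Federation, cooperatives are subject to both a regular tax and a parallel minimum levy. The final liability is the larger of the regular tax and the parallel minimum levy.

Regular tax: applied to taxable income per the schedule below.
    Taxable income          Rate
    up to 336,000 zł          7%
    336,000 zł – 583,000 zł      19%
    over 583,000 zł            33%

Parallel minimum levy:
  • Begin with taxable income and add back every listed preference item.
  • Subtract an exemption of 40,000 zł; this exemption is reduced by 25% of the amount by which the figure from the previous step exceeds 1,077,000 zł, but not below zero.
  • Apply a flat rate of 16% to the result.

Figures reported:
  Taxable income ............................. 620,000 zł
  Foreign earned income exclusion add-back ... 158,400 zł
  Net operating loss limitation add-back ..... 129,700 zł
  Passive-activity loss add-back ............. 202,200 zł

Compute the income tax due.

Parallel minimum levy:
  Adjusted income: 620,000 zł + 158,400 zł + 129,700 zł + 202,200 zł = 1,110,300 zł
  Exemption: 40,000 zł − 25% × (1,110,300 zł − 1,077,000 zł) = 40,000 zł − 8,325 zł = 31,675 zł
  Base: 1,110,300 zł − 31,675 zł = 1,078,625 zł
  1,078,625 zł × 16% = 172,580 zł

Regular tax:
  336,000 zł × 7% = 23,520 zł
  247,000 zł × 19% = 46,930 zł
  37,000 zł × 33% = 12,210 zł
  → 82,660 zł

172,580 zł > 82,660 zł, so the parallel minimum levy is the binding amount.

172,580 zł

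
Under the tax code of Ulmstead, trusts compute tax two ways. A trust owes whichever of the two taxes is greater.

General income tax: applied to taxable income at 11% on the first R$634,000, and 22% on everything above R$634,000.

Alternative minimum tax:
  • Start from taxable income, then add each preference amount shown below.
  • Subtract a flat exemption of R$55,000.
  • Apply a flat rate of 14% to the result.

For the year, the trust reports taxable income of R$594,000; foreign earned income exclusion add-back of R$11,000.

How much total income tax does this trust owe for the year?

R$77,000

Alternative minimum tax:
  Adjusted income: R$594,000 + R$11,000 = R$605,000
  Less exemption R$55,000 → base R$550,000
  R$550,000 × 14% = R$77,000

General income tax:
  R$594,000 × 11% = R$65,340

R$77,000 > R$65,340, so the alternative minimum tax is the binding amount.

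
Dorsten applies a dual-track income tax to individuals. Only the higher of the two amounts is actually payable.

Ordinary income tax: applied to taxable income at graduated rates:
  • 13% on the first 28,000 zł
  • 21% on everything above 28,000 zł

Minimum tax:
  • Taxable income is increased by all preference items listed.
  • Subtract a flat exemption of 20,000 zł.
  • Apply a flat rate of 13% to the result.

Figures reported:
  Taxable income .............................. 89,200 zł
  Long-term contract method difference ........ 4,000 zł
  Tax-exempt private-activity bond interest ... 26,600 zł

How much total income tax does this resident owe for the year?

Ordinary income tax:
  28,000 zł × 13% = 3,640 zł
  61,200 zł × 21% = 12,852 zł
  → 16,492 zł

Minimum tax:
  Adjusted income: 89,200 zł + 4,000 zł + 26,600 zł = 119,800 zł
  Less exemption 20,000 zł → base 99,800 zł
  99,800 zł × 13% = 12,974 zł

16,492 zł > 12,974 zł, so the ordinary income tax governs.

16,492 zł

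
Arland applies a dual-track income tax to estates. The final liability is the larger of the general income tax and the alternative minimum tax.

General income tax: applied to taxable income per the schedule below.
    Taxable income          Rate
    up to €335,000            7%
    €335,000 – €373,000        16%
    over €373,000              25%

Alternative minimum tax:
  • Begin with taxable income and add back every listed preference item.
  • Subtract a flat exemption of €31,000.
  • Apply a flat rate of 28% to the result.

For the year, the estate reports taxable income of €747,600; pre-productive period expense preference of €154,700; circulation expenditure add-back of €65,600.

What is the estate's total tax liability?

€262,332

General income tax:
  €335,000 × 7% = €23,450
  €38,000 × 16% = €6,080
  €374,600 × 25% = €93,650
  → €123,180

Alternative minimum tax:
  Adjusted income: €747,600 + €154,700 + €65,600 = €967,900
  Less exemption €31,000 → base €936,900
  €936,900 × 28% = €262,332

€262,332 > €123,180, so the alternative minimum tax is the binding amount.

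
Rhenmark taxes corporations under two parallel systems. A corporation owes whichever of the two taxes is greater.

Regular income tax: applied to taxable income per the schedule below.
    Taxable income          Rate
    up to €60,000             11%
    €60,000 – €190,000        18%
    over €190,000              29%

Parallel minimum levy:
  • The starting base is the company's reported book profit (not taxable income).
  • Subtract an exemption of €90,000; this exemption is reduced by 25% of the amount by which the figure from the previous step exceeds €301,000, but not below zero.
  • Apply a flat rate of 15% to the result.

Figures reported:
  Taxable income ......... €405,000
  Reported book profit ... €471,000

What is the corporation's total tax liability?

Parallel minimum levy:
  Base (reported book profit): €471,000
  Exemption: €90,000 − 25% × (€471,000 − €301,000) = €90,000 − €42,500 = €47,500
  Base: €471,000 − €47,500 = €423,500
  €423,500 × 15% = €63,525

Regular income tax:
  €60,000 × 11% = €6,600
  €130,000 × 18% = €23,400
  €215,000 × 29% = €62,350
  → €92,350

€92,350 > €63,525, so the regular income tax governs.

€92,350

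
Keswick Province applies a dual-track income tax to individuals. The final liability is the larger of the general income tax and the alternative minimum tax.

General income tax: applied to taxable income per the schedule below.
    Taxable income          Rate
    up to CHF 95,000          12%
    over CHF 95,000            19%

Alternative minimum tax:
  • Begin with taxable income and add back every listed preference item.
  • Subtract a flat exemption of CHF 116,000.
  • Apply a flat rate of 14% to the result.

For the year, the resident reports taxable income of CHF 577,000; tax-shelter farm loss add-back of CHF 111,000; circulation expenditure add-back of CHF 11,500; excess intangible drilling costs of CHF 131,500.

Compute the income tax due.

Alternative minimum tax:
  Adjusted income: CHF 577,000 + CHF 111,000 + CHF 11,500 + CHF 131,500 = CHF 831,000
  Less exemption CHF 116,000 → base CHF 715,000
  CHF 715,000 × 14% = CHF 100,100

General income tax:
  CHF 95,000 × 12% = CHF 11,400
  CHF 482,000 × 19% = CHF 91,580
  → CHF 102,980

CHF 102,980 > CHF 100,100, so the general income tax governs.

CHF 102,980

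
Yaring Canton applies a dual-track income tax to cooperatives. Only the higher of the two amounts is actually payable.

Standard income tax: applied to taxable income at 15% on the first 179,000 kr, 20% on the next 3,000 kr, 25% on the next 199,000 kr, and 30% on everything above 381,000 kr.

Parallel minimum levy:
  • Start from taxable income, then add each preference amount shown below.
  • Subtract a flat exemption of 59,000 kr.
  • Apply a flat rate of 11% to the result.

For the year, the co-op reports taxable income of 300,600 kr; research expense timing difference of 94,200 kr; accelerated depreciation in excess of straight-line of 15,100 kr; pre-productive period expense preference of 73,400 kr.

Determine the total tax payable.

Parallel minimum levy:
  Adjusted income: 300,600 kr + 94,200 kr + 15,100 kr + 73,400 kr = 483,300 kr
  Less exemption 59,000 kr → base 424,300 kr
  424,300 kr × 11% = 46,673 kr

Standard income tax:
  179,000 kr × 15% = 26,850 kr
  3,000 kr × 20% = 600 kr
  118,600 kr × 25% = 29,650 kr
  → 57,100 kr

57,100 kr > 46,673 kr, so the standard income tax governs.

57,100 kr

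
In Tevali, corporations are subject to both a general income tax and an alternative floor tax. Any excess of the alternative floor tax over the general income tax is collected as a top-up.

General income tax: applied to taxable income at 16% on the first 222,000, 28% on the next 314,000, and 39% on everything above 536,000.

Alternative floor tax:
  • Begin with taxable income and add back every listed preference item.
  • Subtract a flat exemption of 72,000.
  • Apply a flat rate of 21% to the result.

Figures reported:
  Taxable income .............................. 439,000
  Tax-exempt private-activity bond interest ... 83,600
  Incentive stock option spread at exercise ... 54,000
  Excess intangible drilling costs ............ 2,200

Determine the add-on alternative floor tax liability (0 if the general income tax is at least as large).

Alternative floor tax:
  Adjusted income: 439,000 + 83,600 + 54,000 + 2,200 = 578,800
  Less exemption 72,000 → base 506,800
  506,800 × 21% = 106,428

General income tax:
  222,000 × 16% = 35,520
  217,000 × 28% = 60,760
  → 96,280

Excess of alternative floor tax over general income tax: 106,428 − 96,280 = 10,148.

10,148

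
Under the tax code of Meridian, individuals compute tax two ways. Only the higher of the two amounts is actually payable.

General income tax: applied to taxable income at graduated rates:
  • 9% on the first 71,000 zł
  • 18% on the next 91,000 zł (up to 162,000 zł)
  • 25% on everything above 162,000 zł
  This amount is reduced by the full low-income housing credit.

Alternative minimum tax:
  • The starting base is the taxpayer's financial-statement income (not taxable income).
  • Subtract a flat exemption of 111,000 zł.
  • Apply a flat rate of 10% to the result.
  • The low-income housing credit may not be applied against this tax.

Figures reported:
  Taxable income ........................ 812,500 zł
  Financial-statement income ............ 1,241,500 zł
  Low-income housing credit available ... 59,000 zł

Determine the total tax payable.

General income tax:
  71,000 zł × 9% = 6,390 zł
  91,000 zł × 18% = 16,380 zł
  650,500 zł × 25% = 162,625 zł
  → 185,395 zł
  Less low-income housing credit 59,000 zł → 126,395 zł

Alternative minimum tax:
  Base (financial-statement income): 1,241,500 zł
  Less exemption 111,000 zł → base 1,130,500 zł
  1,130,500 zł × 10% = 113,050 zł

126,395 zł > 113,050 zł, so the general income tax governs.

126,395 zł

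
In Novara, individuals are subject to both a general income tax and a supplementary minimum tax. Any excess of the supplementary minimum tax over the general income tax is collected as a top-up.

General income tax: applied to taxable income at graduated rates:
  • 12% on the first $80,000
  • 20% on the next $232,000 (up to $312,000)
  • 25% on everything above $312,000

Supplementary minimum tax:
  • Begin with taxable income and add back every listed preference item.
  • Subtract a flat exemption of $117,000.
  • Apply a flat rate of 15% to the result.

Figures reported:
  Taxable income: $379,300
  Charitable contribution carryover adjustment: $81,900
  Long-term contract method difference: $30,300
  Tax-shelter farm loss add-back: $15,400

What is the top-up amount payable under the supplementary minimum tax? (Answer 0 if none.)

Supplementary minimum tax:
  Adjusted income: $379,300 + $81,900 + $30,300 + $15,400 = $506,900
  Less exemption $117,000 → base $389,900
  $389,900 × 15% = $58,485

General income tax:
  $80,000 × 12% = $9,600
  $232,000 × 20% = $46,400
  $67,300 × 25% = $16,825
  → $72,825

$58,485 ≤ $72,825, so no add-on is due.

$0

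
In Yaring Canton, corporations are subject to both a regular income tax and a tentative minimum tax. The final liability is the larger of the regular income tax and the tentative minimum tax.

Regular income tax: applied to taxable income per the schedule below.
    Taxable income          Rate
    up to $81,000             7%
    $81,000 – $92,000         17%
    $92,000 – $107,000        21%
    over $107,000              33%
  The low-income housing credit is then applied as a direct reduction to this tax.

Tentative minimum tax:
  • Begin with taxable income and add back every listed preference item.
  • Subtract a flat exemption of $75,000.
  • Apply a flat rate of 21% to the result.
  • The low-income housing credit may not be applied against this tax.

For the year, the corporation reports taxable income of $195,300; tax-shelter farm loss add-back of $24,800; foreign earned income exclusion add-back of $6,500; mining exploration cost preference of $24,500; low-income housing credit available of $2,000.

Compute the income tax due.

$37,829

Regular income tax:
  $81,000 × 7% = $5,670
  $11,000 × 17% = $1,870
  $15,000 × 21% = $3,150
  $88,300 × 33% = $29,139
  → $39,829
  Less low-income housing credit $2,000 → $37,829

Tentative minimum tax:
  Adjusted income: $195,300 + $24,800 + $6,500 + $24,500 = $251,100
  Less exemption $75,000 → base $176,100
  $176,100 × 21% = $36,981

$37,829 > $36,981, so the regular income tax governs.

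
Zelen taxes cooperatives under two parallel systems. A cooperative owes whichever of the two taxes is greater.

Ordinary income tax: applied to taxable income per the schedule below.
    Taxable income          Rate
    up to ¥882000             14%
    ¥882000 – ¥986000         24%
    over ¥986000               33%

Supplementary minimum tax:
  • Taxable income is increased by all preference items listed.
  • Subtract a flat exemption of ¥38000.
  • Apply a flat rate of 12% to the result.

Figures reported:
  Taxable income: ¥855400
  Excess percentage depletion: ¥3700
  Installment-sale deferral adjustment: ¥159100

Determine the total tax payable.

Ordinary income tax:
  ¥855400 × 14% = ¥119756

Supplementary minimum tax:
  Adjusted income: ¥855400 + ¥3700 + ¥159100 = ¥1018200
  Less exemption ¥38000 → base ¥980200
  ¥980200 × 12% = ¥117624

¥119756 > ¥117624, so the ordinary income tax governs.

¥119756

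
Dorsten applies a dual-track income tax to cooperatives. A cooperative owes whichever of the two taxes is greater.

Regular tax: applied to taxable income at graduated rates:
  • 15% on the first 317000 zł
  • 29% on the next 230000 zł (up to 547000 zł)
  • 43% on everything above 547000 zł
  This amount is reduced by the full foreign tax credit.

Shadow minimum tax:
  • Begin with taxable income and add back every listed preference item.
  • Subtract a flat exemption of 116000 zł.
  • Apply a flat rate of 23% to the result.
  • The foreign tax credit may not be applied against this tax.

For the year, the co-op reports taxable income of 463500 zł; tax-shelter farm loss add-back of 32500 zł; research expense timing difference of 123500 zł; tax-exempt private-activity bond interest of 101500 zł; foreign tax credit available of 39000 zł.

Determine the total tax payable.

Shadow minimum tax:
  Adjusted income: 463500 zł + 32500 zł + 123500 zł + 101500 zł = 721000 zł
  Less exemption 116000 zł → base 605000 zł
  605000 zł × 23% = 139150 zł

Regular tax:
  317000 zł × 15% = 47550 zł
  146500 zł × 29% = 42485 zł
  → 90035 zł
  Less foreign tax credit 39000 zł → 51035 zł

139150 zł > 51035 zł, so the shadow minimum tax is the binding amount.

139150 zł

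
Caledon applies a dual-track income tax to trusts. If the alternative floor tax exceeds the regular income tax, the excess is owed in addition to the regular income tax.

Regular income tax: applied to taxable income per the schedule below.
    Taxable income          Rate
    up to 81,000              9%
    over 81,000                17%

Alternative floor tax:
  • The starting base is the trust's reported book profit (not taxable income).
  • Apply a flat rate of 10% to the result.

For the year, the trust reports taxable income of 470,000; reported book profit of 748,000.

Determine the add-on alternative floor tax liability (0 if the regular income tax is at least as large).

1,380

Alternative floor tax:
  Base (reported book profit): 748,000
  748,000 × 10% = 74,800

Regular income tax:
  81,000 × 9% = 7,290
  389,000 × 17% = 66,130
  → 73,420

Excess of alternative floor tax over regular income tax: 74,800 − 73,420 = 1,380.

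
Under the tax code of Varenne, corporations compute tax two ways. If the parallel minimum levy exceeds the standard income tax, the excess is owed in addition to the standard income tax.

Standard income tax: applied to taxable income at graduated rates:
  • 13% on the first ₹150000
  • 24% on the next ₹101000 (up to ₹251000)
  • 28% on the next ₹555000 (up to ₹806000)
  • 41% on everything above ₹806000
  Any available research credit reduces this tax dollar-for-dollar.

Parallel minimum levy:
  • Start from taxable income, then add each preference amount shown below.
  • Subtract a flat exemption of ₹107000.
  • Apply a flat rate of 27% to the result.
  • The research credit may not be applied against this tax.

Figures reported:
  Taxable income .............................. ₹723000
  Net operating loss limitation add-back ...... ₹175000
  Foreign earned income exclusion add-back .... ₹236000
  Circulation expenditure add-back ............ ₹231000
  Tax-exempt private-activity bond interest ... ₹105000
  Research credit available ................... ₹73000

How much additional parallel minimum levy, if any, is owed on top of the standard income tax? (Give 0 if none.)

Standard income tax:
  ₹150000 × 13% = ₹19500
  ₹101000 × 24% = ₹24240
  ₹472000 × 28% = ₹132160
  → ₹175900
  Less research credit ₹73000 → ₹102900

Parallel minimum levy:
  Adjusted income: ₹723000 + ₹175000 + ₹236000 + ₹231000 + ₹105000 = ₹1470000
  Less exemption ₹107000 → base ₹1363000
  ₹1363000 × 27% = ₹368010

Excess of parallel minimum levy over standard income tax: ₹368010 − ₹102900 = ₹265110.

₹265110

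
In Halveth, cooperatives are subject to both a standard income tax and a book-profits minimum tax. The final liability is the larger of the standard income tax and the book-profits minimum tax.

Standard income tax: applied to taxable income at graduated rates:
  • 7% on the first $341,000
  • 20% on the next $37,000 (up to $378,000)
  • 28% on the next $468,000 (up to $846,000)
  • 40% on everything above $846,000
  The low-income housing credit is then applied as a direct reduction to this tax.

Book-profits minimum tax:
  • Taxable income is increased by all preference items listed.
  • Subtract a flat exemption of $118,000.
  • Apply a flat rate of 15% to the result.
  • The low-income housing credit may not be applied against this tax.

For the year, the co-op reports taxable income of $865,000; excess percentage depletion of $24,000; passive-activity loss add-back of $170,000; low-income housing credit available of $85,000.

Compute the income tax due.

Standard income tax:
  $341,000 × 7% = $23,870
  $37,000 × 20% = $7,400
  $468,000 × 28% = $131,040
  $19,000 × 40% = $7,600
  → $169,910
  Less low-income housing credit $85,000 → $84,910

Book-profits minimum tax:
  Adjusted income: $865,000 + $24,000 + $170,000 = $1,059,000
  Less exemption $118,000 → base $941,000
  $941,000 × 15% = $141,150

$141,150 > $84,910, so the book-profits minimum tax is the binding amount.

$141,150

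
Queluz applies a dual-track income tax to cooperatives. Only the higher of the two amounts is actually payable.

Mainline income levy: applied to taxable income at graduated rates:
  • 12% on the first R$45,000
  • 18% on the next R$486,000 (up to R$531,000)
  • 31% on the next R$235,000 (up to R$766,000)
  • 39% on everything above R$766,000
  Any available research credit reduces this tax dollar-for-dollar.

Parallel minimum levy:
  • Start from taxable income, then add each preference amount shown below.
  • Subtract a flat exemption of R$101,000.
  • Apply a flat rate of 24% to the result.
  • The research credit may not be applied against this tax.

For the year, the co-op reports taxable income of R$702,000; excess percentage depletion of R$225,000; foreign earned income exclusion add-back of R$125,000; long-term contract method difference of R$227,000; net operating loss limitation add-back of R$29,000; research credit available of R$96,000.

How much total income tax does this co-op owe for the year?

R$289,680

Mainline income levy:
  R$45,000 × 12% = R$5,400
  R$486,000 × 18% = R$87,480
  R$171,000 × 31% = R$53,010
  → R$145,890
  Less research credit R$96,000 → R$49,890

Parallel minimum levy:
  Adjusted income: R$702,000 + R$225,000 + R$125,000 + R$227,000 + R$29,000 = R$1,308,000
  Less exemption R$101,000 → base R$1,207,000
  R$1,207,000 × 24% = R$289,680

R$289,680 > R$49,890, so the parallel minimum levy is the binding amount.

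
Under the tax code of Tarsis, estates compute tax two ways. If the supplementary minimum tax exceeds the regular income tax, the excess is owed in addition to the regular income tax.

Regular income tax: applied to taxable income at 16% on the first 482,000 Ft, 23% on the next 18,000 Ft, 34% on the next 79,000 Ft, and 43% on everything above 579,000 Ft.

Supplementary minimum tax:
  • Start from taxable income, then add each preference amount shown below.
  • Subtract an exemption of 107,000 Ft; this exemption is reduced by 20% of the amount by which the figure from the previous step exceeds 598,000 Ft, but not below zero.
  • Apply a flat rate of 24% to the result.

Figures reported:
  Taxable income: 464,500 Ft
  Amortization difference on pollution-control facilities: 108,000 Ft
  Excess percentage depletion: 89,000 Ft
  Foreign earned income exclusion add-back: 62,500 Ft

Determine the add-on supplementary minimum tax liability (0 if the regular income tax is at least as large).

Supplementary minimum tax:
  Adjusted income: 464,500 Ft + 108,000 Ft + 89,000 Ft + 62,500 Ft = 724,000 Ft
  Exemption: 107,000 Ft − 20% × (724,000 Ft − 598,000 Ft) = 107,000 Ft − 25,200 Ft = 81,800 Ft
  Base: 724,000 Ft − 81,800 Ft = 642,200 Ft
  642,200 Ft × 24% = 154,128 Ft

Regular income tax:
  464,500 Ft × 16% = 74,320 Ft

Excess of supplementary minimum tax over regular income tax: 154,128 Ft − 74,320 Ft = 79,808 Ft.

79,808 Ft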